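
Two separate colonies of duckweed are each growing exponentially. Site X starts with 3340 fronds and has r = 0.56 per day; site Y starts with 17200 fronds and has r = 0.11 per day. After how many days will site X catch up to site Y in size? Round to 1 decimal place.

Set 3340·e^(0.56t) = 17200·e^(0.11t).
e^((0.56 − 0.11)t) = 17200/3340 → e^(0.45·t) = 5.1497.
0.45·t = ln(5.1497) = 1.6389, so t = 1.6389/0.45 = 3.6421.

3.6 days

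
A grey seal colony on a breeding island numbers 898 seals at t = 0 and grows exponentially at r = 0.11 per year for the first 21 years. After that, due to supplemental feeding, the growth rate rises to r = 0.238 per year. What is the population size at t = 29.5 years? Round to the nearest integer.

68403 seals

Phase 1: N(21) = 898·e^(0.11×21) = 898·e^2.31 = 9046.83.
Phase 2 runs for 29.5 − 21 = 8.5 years at r = 0.238.
N(29.5) = 9046.83·e^(0.238×8.5) = 9046.83·e^2.023 = 68402.9.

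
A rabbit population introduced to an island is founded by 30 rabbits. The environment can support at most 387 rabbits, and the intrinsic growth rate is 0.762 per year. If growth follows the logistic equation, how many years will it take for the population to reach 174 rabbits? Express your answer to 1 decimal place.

3.0 years

A = (K − N₀)/N₀ = (387 − 30)/30 = 11.9.
Solve 387/(1 + 11.9·e^(−0.762t)) = 174: 1 + 11.9·e^(−0.762t) = 2.2241, so e^(−0.762t) = 0.102869.
−0.762·t = ln(0.102869) = -2.2743, so t = 2.2743/0.762 = 2.9846.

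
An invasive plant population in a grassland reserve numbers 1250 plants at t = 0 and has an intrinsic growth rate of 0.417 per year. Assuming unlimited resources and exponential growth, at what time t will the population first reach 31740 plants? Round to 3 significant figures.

7.76 years

Set N₀·e^(rt) = 31740: e^(0.417·t) = 31740/1250 = 25.392.
0.417·t = ln(25.392) = 3.2344, so t = 3.2344/0.417 = 7.7564.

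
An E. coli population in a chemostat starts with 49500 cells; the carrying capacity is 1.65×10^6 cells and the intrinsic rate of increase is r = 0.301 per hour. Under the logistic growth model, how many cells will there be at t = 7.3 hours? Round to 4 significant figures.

A = (K − N₀)/N₀ = (1.65×10^6 − 49500)/49500 = 32.333.
N(t) = K/(1 + A·e^(−rt)) = 1.65×10^6/(1 + 32.333×e^(−0.301×7.3)).
e^(−2.197) = 0.1111; denominator = 1 + 32.333×0.1111 = 4.5923.
N = 1.65×10^6/4.5923 = 359295.

359300 cells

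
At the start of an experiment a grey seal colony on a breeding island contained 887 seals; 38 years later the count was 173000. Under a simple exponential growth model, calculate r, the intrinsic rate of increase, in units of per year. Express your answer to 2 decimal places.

From N(t) = N₀·e^(rt): e^(r·38) = 173000/887 = 195.04.
r·38 = ln(195.04) = 5.2732, so r = 5.2732/38 = 0.13877.

0.14 per year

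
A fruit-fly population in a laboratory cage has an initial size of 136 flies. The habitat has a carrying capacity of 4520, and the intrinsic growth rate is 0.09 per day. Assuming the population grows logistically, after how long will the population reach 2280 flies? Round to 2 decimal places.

38.79 days

A = (K − N₀)/N₀ = (4520 − 136)/136 = 32.235.
Solve 4520/(1 + 32.235·e^(−0.09t)) = 2280: 1 + 32.235·e^(−0.09t) = 1.9825, so e^(−0.09t) = 0.0304777.
−0.09·t = ln(0.0304777) = -3.4908, so t = 3.4908/0.09 = 38.786.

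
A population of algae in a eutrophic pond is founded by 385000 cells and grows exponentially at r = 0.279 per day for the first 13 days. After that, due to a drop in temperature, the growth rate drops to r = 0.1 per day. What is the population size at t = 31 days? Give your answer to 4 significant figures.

Phase 1: N(13) = 385000·e^(0.279×13) = 385000·e^3.627 = 1.447594×10^7.
Phase 2 runs for 31 − 13 = 18 days at r = 0.1.
N(31) = 1.447594×10^7·e^(0.1×18) = 1.447594×10^7·e^1.8 = 8.757434×10^7.

87570000 cells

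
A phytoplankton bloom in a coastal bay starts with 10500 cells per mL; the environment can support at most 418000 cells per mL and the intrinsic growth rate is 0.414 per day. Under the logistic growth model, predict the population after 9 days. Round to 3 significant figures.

A = (K − N₀)/N₀ = (418000 − 10500)/10500 = 38.81.
N(t) = K/(1 + A·e^(−rt)) = 418000/(1 + 38.81×e^(−0.414×9)).
e^(−3.726) = 0.024089; denominator = 1 + 38.81×0.024089 = 1.9349.
N = 418000/1.9349 = 216034.

216000 cells per mL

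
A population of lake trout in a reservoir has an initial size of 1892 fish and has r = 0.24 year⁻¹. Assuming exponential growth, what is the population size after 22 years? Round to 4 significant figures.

371500 fish

N(t) = N₀·e^(rt) = 1892 × e^(0.24×22) = 1892 × e^5.28.
e^5.28 ≈ 196.37, so N ≈ 1892 × 196.37 = 371532.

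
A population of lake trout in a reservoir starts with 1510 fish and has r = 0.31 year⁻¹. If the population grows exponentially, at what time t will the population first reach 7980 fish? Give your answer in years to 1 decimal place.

5.4 years

Set N₀·e^(rt) = 7980: e^(0.31·t) = 7980/1510 = 5.2848.
0.31·t = ln(5.2848) = 1.6648, so t = 1.6648/0.31 = 5.3704.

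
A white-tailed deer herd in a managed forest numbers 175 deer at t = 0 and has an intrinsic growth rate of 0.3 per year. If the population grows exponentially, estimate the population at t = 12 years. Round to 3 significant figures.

6400 deer

N(t) = N₀·e^(rt) = 175 × e^(0.3×12) = 175 × e^3.6.
e^3.6 ≈ 36.598, so N ≈ 175 × 36.598 = 6404.69.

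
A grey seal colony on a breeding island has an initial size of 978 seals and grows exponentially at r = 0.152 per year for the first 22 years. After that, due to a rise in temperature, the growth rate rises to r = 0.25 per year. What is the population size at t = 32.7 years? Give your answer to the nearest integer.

402122 seals

Phase 1: N(22) = 978·e^(0.152×22) = 978·e^3.344 = 27708.9.
Phase 2 runs for 32.7 − 22 = 10.7 years at r = 0.25.
N(32.7) = 27708.9·e^(0.25×10.7) = 27708.9·e^2.675 = 402122.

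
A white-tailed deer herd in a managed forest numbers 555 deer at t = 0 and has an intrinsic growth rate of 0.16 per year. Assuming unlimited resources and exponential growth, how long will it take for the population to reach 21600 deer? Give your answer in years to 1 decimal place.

22.9 years

Set N₀·e^(rt) = 21600: e^(0.16·t) = 21600/555 = 38.919.
0.16·t = ln(38.919) = 3.6615, so t = 3.6615/0.16 = 22.884.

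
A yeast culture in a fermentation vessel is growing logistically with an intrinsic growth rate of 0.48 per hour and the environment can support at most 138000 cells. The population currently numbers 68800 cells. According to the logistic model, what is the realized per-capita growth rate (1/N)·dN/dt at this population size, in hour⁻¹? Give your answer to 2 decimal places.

0.24 per hour

(1/N)·dN/dt = r(1 − N/K) = 0.48 × (1 − 68800/138000).
= 0.48 × 0.50145 = 0.2407.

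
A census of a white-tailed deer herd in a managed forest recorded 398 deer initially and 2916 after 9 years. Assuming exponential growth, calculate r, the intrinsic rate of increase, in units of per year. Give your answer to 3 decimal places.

0.221 per year

From N(t) = N₀·e^(rt): e^(r·9) = 2916/398 = 7.3266.
r·9 = ln(7.3266) = 1.9915, so r = 1.9915/9 = 0.22128.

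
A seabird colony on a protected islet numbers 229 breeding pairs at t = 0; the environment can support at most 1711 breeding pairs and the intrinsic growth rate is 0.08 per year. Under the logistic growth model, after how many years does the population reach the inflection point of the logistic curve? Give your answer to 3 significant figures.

Logistic growth is fastest at N = K/2 = 855.5.
A = (K − N₀)/N₀ = 6.4716. Set K/(1 + A·e^(−rt)) = K/2 → A·e^(−rt) = 1.
e^(−0.08t) = 1/6.4716 = 0.154521, so t = ln(6.4716)/0.08 = 1.8674/0.08 = 23.343.

23.3 years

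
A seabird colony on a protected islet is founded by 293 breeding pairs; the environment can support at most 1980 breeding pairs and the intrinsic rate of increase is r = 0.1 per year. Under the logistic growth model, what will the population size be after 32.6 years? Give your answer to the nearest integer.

1622 breeding pairs

A = (K − N₀)/N₀ = (1980 − 293)/293 = 5.7577.
N(t) = K/(1 + A·e^(−rt)) = 1980/(1 + 5.7577×e^(−0.1×32.6)).
e^(−3.26) = 0.038388; denominator = 1 + 5.7577×0.038388 = 1.221.
N = 1980/1.221 = 1621.58.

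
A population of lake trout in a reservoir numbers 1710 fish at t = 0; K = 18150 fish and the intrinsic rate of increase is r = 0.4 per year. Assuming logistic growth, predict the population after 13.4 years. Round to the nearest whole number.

A = (K − N₀)/N₀ = (18150 − 1710)/1710 = 9.614.
N(t) = K/(1 + A·e^(−rt)) = 18150/(1 + 9.614×e^(−0.4×13.4)).
e^(−5.36) = 0.0047009; denominator = 1 + 9.614×0.0047009 = 1.0452.
N = 18150/1.0452 = 17365.2.

17365 fish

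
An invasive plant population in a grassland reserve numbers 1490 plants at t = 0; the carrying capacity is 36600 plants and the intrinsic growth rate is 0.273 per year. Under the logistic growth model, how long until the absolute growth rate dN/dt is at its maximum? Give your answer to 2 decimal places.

11.57 years

Logistic growth is fastest at N = K/2 = 18300.
A = (K − N₀)/N₀ = 23.564. Set K/(1 + A·e^(−rt)) = K/2 → A·e^(−rt) = 1.
e^(−0.273t) = 1/23.564 = 0.0424381, so t = ln(23.564)/0.273 = 3.1597/0.273 = 11.574.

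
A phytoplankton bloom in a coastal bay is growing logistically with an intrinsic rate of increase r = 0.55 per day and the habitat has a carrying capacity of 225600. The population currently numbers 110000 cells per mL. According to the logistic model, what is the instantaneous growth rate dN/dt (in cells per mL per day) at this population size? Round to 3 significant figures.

dN/dt = rN(1 − N/K) = 0.55 × 110000 × (1 − 110000/225600).
1 − 110000/225600 = 0.51241; dN/dt = 0.55 × 110000 × 0.51241 = 31001.

31000 cells per mL per day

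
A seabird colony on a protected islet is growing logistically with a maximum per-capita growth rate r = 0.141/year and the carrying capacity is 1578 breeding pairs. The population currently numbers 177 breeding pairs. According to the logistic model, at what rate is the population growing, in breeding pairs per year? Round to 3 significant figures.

22.2 breeding pairs per year

dN/dt = rN(1 − N/K) = 0.141 × 177 × (1 − 177/1578).
1 − 177/1578 = 0.88783; dN/dt = 0.141 × 177 × 0.88783 = 22.158.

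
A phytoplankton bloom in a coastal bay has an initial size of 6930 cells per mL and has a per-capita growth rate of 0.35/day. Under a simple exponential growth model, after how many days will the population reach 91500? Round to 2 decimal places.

7.37 days

Set N₀·e^(rt) = 91500: e^(0.35·t) = 91500/6930 = 13.203.
0.35·t = ln(13.203) = 2.5805, so t = 2.5805/0.35 = 7.3728.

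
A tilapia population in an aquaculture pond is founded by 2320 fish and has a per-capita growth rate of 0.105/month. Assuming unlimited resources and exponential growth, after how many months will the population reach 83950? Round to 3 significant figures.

Set N₀·e^(rt) = 83950: e^(0.105·t) = 83950/2320 = 36.185.
0.105·t = ln(36.185) = 3.5887, so t = 3.5887/0.105 = 34.178.

34.2 months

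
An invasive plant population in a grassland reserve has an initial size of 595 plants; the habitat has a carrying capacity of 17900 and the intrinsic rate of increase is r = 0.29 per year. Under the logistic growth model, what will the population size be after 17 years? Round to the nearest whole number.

14791 plants

A = (K − N₀)/N₀ = (17900 − 595)/595 = 29.084.
N(t) = K/(1 + A·e^(−rt)) = 17900/(1 + 29.084×e^(−0.29×17)).
e^(−4.93) = 0.0072265; denominator = 1 + 29.084×0.0072265 = 1.2102.
N = 17900/1.2102 = 14791.2.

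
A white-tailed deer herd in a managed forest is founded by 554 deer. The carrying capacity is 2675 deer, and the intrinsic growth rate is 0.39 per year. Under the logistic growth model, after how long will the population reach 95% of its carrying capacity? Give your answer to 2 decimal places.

A = (K − N₀)/N₀ = (2675 − 554)/554 = 3.8285.
Solve 2675/(1 + 3.8285·e^(−0.39t)) = 2541.25: 1 + 3.8285·e^(−0.39t) = 1.0526, so e^(−0.39t) = 0.0137472.
−0.39·t = ln(0.0137472) = -4.2869, so t = 4.2869/0.39 = 10.992.

10.99 years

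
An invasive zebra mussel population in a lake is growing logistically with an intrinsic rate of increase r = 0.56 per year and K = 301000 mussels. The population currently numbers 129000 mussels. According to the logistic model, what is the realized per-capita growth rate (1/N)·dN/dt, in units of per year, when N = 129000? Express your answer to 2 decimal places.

(1/N)·dN/dt = r(1 − N/K) = 0.56 × (1 − 129000/301000).
= 0.56 × 0.57143 = 0.32.

0.32 per year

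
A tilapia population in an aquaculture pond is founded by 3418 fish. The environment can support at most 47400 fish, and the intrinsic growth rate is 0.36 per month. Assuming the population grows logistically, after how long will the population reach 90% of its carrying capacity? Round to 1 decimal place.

A = (K − N₀)/N₀ = (47400 − 3418)/3418 = 12.868.
Solve 47400/(1 + 12.868·e^(−0.36t)) = 42660: 1 + 12.868·e^(−0.36t) = 1.1111, so e^(−0.36t) = 0.00863485.
−0.36·t = ln(0.00863485) = -4.7519, so t = 4.7519/0.36 = 13.2.

13.2 months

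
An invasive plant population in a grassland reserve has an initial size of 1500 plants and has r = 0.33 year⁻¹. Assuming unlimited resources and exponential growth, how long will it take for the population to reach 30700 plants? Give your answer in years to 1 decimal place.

9.1 years

Set N₀·e^(rt) = 30700: e^(0.33·t) = 30700/1500 = 20.467.
0.33·t = ln(20.467) = 3.0188, so t = 3.0188/0.33 = 9.1479.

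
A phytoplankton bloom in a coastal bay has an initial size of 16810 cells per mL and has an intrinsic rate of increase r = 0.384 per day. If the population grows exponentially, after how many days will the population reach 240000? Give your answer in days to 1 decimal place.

Set N₀·e^(rt) = 240000: e^(0.384·t) = 240000/16810 = 14.277.
0.384·t = ln(14.277) = 2.6587, so t = 2.6587/0.384 = 6.9236.

6.9 days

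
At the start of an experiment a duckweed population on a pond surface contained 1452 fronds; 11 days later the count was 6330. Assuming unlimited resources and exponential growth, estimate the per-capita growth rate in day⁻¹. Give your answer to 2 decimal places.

0.13 per day

From N(t) = N₀·e^(rt): e^(r·11) = 6330/1452 = 4.3595.
r·11 = ln(4.3595) = 1.4724, so r = 1.4724/11 = 0.13385.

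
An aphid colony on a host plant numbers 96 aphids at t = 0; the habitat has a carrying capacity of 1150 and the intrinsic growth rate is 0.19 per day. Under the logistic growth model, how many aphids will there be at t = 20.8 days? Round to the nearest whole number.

A = (K − N₀)/N₀ = (1150 − 96)/96 = 10.979.
N(t) = K/(1 + A·e^(−rt)) = 1150/(1 + 10.979×e^(−0.19×20.8)).
e^(−3.952) = 0.019216; denominator = 1 + 10.979×0.019216 = 1.211.
N = 1150/1.211 = 949.646.

950 aphids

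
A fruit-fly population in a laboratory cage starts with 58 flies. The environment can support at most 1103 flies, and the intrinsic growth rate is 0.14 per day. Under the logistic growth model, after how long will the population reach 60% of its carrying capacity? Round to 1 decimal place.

23.5 days

A = (K − N₀)/N₀ = (1103 − 58)/58 = 18.017.
Solve 1103/(1 + 18.017·e^(−0.14t)) = 661.8: 1 + 18.017·e^(−0.14t) = 1.6667, so e^(−0.14t) = 0.0370016.
−0.14·t = ln(0.0370016) = -3.2968, so t = 3.2968/0.14 = 23.549.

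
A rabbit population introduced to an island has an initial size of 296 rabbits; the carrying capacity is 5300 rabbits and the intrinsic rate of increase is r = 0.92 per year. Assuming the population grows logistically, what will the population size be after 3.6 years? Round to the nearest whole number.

3280 rabbits

A = (K − N₀)/N₀ = (5300 − 296)/296 = 16.905.
N(t) = K/(1 + A·e^(−rt)) = 5300/(1 + 16.905×e^(−0.92×3.6)).
e^(−3.312) = 0.036443; denominator = 1 + 16.905×0.036443 = 1.6161.
N = 5300/1.6161 = 3279.53.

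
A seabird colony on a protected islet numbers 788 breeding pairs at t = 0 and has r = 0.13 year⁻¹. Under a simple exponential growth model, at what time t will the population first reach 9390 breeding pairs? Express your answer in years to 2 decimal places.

19.06 years

Set N₀·e^(rt) = 9390: e^(0.13·t) = 9390/788 = 11.916.
0.13·t = ln(11.916) = 2.4779, so t = 2.4779/0.13 = 19.061.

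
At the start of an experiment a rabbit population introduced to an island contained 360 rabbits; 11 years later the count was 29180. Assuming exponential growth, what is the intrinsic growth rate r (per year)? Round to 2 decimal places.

0.40 per year

From N(t) = N₀·e^(rt): e^(r·11) = 29180/360 = 81.056.
r·11 = ln(81.056) = 4.3951, so r = 4.3951/11 = 0.39956.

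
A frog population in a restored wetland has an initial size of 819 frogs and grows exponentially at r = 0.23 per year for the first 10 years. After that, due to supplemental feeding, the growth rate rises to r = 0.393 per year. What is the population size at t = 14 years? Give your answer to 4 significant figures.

39340 frogs

Phase 1: N(10) = 819·e^(0.23×10) = 819·e^2.3 = 8168.86.
Phase 2 runs for 14 − 10 = 4 years at r = 0.393.
N(14) = 8168.86·e^(0.393×4) = 8168.86·e^1.572 = 39343.4.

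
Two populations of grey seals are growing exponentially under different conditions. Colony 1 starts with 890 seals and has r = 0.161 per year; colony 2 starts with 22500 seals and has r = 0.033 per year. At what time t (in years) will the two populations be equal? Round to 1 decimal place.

25.2 years

Set 890·e^(0.161t) = 22500·e^(0.033t).
e^((0.161 − 0.033)t) = 22500/890 → e^(0.128·t) = 25.281.
0.128·t = ln(25.281) = 3.23, so t = 3.23/0.128 = 25.235.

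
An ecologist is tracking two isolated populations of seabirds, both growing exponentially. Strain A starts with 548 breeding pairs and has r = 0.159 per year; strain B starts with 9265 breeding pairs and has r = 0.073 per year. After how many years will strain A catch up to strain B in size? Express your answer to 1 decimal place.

Set 548·e^(0.159t) = 9265·e^(0.073t).
e^((0.159 − 0.073)t) = 9265/548 → e^(0.086·t) = 16.907.
0.086·t = ln(16.907) = 2.8277, so t = 2.8277/0.086 = 32.881.

32.9 years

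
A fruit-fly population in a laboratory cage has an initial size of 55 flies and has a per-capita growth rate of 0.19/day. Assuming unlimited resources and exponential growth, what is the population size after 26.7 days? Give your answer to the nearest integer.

8781 flies

N(t) = N₀·e^(rt) = 55 × e^(0.19×26.7) = 55 × e^5.073.
e^5.073 ≈ 159.65, so N ≈ 55 × 159.65 = 8780.89.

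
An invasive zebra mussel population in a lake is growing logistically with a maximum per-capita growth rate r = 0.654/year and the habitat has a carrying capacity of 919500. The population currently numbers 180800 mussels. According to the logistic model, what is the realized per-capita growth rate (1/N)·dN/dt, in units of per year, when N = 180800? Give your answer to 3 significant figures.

(1/N)·dN/dt = r(1 − N/K) = 0.654 × (1 − 180800/919500).
= 0.654 × 0.80337 = 0.5254.

0.525 per year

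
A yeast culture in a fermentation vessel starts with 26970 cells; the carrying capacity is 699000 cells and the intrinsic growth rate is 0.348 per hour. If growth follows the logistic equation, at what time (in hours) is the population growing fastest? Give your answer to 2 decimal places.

Logistic growth is fastest at N = K/2 = 349500.
A = (K − N₀)/N₀ = 24.918. Set K/(1 + A·e^(−rt)) = K/2 → A·e^(−rt) = 1.
e^(−0.348t) = 1/24.918 = 0.0401321, so t = ln(24.918)/0.348 = 3.2156/0.348 = 9.2402.

9.24 hours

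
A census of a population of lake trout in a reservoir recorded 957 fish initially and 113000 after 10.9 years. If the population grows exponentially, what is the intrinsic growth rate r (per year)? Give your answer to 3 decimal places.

0.438 per year

From N(t) = N₀·e^(rt): e^(r·10.9) = 113000/957 = 118.08.
r·10.9 = ln(118.08) = 4.7713, so r = 4.7713/10.9 = 0.43774.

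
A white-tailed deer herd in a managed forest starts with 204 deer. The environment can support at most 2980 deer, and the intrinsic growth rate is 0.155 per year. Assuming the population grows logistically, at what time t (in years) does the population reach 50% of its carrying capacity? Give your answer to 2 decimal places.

16.84 years

A = (K − N₀)/N₀ = (2980 − 204)/204 = 13.608.
Solve 2980/(1 + 13.608·e^(−0.155t)) = 1490: 1 + 13.608·e^(−0.155t) = 2, so e^(−0.155t) = 0.073487.
−0.155·t = ln(0.073487) = -2.6106, so t = 2.6106/0.155 = 16.843.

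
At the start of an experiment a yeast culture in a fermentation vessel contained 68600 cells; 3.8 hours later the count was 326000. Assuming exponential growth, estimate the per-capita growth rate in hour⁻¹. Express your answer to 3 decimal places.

0.410 per hour

From N(t) = N₀·e^(rt): e^(r·3.8) = 326000/68600 = 4.7522.
r·3.8 = ln(4.7522) = 1.5586, so r = 1.5586/3.8 = 0.41016.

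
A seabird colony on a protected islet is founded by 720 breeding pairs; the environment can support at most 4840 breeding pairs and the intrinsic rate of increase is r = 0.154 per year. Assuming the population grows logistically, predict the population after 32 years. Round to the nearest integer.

4647 breeding pairs

A = (K − N₀)/N₀ = (4840 − 720)/720 = 5.7222.
N(t) = K/(1 + A·e^(−rt)) = 4840/(1 + 5.7222×e^(−0.154×32)).
e^(−4.928) = 0.007241; denominator = 1 + 5.7222×0.007241 = 1.0414.
N = 4840/1.0414 = 4647.44.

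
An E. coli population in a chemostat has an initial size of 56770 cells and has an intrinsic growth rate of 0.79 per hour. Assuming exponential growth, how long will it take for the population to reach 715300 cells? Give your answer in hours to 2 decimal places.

3.21 hours

Set N₀·e^(rt) = 715300: e^(0.79·t) = 715300/56770 = 12.6.
0.79·t = ln(12.6) = 2.5337, so t = 2.5337/0.79 = 3.2072.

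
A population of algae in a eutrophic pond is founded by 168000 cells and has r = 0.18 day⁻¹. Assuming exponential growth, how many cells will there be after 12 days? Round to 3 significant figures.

N(t) = N₀·e^(rt) = 168000 × e^(0.18×12) = 168000 × e^2.16.
e^2.16 ≈ 8.6711, so N ≈ 168000 × 8.6711 = 1.456751×10^6.

1460000 cells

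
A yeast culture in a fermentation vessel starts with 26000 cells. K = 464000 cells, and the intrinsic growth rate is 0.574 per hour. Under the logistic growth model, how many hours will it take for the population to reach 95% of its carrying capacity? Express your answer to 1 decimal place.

A = (K − N₀)/N₀ = (464000 − 26000)/26000 = 16.846.
Solve 464000/(1 + 16.846·e^(−0.574t)) = 440800: 1 + 16.846·e^(−0.574t) = 1.0526, so e^(−0.574t) = 0.00312425.
−0.574·t = ln(0.00312425) = -5.7686, so t = 5.7686/0.574 = 10.05.

10.0 hours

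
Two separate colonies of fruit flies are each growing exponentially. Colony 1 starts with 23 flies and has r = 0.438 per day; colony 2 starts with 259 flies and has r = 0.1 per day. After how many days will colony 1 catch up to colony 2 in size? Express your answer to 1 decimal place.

Set 23·e^(0.438t) = 259·e^(0.1t).
e^((0.438 − 0.1)t) = 259/23 → e^(0.338·t) = 11.261.
0.338·t = ln(11.261) = 2.4213, so t = 2.4213/0.338 = 7.1637.

7.2 days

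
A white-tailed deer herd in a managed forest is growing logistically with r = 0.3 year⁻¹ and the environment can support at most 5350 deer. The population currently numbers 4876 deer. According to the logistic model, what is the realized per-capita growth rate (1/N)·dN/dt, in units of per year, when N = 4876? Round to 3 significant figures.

0.0266 per year

(1/N)·dN/dt = r(1 − N/K) = 0.3 × (1 − 4876/5350).
= 0.3 × 0.088598 = 0.026579.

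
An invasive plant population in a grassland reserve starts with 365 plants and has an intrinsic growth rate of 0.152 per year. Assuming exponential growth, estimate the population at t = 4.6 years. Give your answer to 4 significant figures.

734.4 plants

N(t) = N₀·e^(rt) = 365 × e^(0.152×4.6) = 365 × e^0.6992.
e^0.6992 ≈ 2.0121, so N ≈ 365 × 2.0121 = 734.432.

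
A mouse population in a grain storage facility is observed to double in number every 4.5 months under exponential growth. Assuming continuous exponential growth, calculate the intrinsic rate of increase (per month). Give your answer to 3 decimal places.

r = ln(2)/t_d = 0.6931/4.5 = 0.15403.

0.154 per month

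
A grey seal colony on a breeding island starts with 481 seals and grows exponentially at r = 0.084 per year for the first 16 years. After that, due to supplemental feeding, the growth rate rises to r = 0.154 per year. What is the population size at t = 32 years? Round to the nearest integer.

21674 seals

Phase 1: N(16) = 481·e^(0.084×16) = 481·e^1.344 = 1844.32.
Phase 2 runs for 32 − 16 = 16 years at r = 0.154.
N(32) = 1844.32·e^(0.154×16) = 1844.32·e^2.464 = 21674.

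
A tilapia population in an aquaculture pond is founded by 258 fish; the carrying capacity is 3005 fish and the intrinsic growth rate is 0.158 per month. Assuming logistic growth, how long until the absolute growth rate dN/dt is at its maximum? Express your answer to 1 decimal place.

Logistic growth is fastest at N = K/2 = 1502.5.
A = (K − N₀)/N₀ = 10.647. Set K/(1 + A·e^(−rt)) = K/2 → A·e^(−rt) = 1.
e^(−0.158t) = 1/10.647 = 0.0939206, so t = ln(10.647)/0.158 = 2.3653/0.158 = 14.97.

15.0 months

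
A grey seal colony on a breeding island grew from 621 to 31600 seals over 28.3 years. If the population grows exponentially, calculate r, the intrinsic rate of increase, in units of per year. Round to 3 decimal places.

From N(t) = N₀·e^(rt): e^(r·28.3) = 31600/621 = 50.886.
r·28.3 = ln(50.886) = 3.9296, so r = 3.9296/28.3 = 0.13885.

0.139 per year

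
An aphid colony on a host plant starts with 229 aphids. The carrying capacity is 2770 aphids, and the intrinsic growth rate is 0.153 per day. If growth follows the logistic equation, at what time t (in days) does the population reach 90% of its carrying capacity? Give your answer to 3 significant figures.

30.1 days

A = (K − N₀)/N₀ = (2770 − 229)/229 = 11.096.
Solve 2770/(1 + 11.096·e^(−0.153t)) = 2493: 1 + 11.096·e^(−0.153t) = 1.1111, so e^(−0.153t) = 0.0100136.
−0.153·t = ln(0.0100136) = -4.6038, so t = 4.6038/0.153 = 30.09.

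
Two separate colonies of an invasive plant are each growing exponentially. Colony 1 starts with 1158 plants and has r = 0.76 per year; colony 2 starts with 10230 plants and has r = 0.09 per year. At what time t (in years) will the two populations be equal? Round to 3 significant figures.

Set 1158·e^(0.76t) = 10230·e^(0.09t).
e^((0.76 − 0.09)t) = 10230/1158 → e^(0.67·t) = 8.8342.
0.67·t = ln(8.8342) = 2.1786, so t = 2.1786/0.67 = 3.2517.

3.25 years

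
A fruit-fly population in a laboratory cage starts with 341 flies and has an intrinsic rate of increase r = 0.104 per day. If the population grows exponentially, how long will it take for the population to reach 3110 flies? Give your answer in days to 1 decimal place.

21.3 days

Set N₀·e^(rt) = 3110: e^(0.104·t) = 3110/341 = 9.1202.
0.104·t = ln(9.1202) = 2.2105, so t = 2.2105/0.104 = 21.255.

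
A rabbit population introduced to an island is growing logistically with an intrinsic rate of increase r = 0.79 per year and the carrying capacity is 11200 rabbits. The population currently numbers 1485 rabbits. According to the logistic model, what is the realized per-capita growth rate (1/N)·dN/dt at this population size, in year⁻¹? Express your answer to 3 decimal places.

0.685 per year

(1/N)·dN/dt = r(1 − N/K) = 0.79 × (1 − 1485/11200).
= 0.79 × 0.86741 = 0.68525.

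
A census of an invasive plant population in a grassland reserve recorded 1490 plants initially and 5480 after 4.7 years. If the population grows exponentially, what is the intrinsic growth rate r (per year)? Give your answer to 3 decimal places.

0.277 per year

From N(t) = N₀·e^(rt): e^(r·4.7) = 5480/1490 = 3.6779.
r·4.7 = ln(3.6779) = 1.3023, so r = 1.3023/4.7 = 0.27709.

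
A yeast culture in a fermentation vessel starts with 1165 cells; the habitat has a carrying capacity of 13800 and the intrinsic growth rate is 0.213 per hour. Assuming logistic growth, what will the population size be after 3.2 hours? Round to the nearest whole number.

2128 cells

A = (K − N₀)/N₀ = (13800 − 1165)/1165 = 10.845.
N(t) = K/(1 + A·e^(−rt)) = 13800/(1 + 10.845×e^(−0.213×3.2)).
e^(−0.6816) = 0.50581; denominator = 1 + 10.845×0.50581 = 6.4857.
N = 13800/6.4857 = 2127.75.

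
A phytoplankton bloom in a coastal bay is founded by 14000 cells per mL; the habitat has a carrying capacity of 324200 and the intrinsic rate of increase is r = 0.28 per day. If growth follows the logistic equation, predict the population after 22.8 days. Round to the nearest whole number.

A = (K − N₀)/N₀ = (324200 − 14000)/14000 = 22.157.
N(t) = K/(1 + A·e^(−rt)) = 324200/(1 + 22.157×e^(−0.28×22.8)).
e^(−6.384) = 0.0016884; denominator = 1 + 22.157×0.0016884 = 1.0374.
N = 324200/1.0374 = 312509.

312509 cells per mL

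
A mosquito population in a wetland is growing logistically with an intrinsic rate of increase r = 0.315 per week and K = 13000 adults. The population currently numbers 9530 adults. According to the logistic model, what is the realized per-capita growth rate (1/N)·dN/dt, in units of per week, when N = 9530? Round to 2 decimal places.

0.08 per week

(1/N)·dN/dt = r(1 − N/K) = 0.315 × (1 − 9530/13000).
= 0.315 × 0.26692 = 0.084081.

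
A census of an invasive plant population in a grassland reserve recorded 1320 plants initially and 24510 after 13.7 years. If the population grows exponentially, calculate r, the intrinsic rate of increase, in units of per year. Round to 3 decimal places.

From N(t) = N₀·e^(rt): e^(r·13.7) = 24510/1320 = 18.568.
r·13.7 = ln(18.568) = 2.9214, so r = 2.9214/13.7 = 0.21324.

0.213 per year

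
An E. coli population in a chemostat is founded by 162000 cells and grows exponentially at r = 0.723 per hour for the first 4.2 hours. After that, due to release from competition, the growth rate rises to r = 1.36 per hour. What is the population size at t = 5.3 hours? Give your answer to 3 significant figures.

15100000 cells

Phase 1: N(4.2) = 162000·e^(0.723×4.2) = 162000·e^3.037 = 3.375154×10^6.
Phase 2 runs for 5.3 − 4.2 = 1.1 hours at r = 1.36.
N(5.3) = 3.375154×10^6·e^(1.36×1.1) = 3.375154×10^6·e^1.496 = 1.506601×10^7.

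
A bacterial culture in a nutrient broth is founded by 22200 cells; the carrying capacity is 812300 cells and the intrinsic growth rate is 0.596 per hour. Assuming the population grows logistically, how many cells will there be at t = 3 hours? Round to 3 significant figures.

117000 cells

A = (K − N₀)/N₀ = (812300 − 22200)/22200 = 35.59.
N(t) = K/(1 + A·e^(−rt)) = 812300/(1 + 35.59×e^(−0.596×3)).
e^(−1.788) = 0.16729; denominator = 1 + 35.59×0.16729 = 6.954.
N = 812300/6.954 = 116810.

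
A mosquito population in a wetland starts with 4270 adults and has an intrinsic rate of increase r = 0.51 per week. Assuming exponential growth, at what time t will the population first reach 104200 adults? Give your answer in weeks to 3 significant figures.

Set N₀·e^(rt) = 104200: e^(0.51·t) = 104200/4270 = 24.403.
0.51·t = ln(24.403) = 3.1947, so t = 3.1947/0.51 = 6.2641.

6.26 weeks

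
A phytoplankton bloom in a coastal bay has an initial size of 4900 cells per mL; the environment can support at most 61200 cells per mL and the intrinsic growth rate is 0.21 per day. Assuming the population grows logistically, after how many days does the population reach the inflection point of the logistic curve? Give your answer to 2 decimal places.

11.63 days

Logistic growth is fastest at N = K/2 = 30600.
A = (K − N₀)/N₀ = 11.49. Set K/(1 + A·e^(−rt)) = K/2 → A·e^(−rt) = 1.
e^(−0.21t) = 1/11.49 = 0.0870337, so t = ln(11.49)/0.21 = 2.4415/0.21 = 11.626.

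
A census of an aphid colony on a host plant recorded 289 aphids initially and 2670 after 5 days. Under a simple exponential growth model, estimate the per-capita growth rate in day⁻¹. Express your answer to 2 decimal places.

From N(t) = N₀·e^(rt): e^(r·5) = 2670/289 = 9.2388.
r·5 = ln(9.2388) = 2.2234, so r = 2.2234/5 = 0.44468.

0.44 per day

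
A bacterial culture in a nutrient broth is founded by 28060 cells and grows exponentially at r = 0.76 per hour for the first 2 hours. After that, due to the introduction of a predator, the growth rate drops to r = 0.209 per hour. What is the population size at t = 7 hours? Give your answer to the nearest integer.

Phase 1: N(2) = 28060·e^(0.76×2) = 28060·e^1.52 = 128297.
Phase 2 runs for 7 − 2 = 5 hours at r = 0.209.
N(7) = 128297·e^(0.209×5) = 128297·e^1.045 = 364798.

364798 cells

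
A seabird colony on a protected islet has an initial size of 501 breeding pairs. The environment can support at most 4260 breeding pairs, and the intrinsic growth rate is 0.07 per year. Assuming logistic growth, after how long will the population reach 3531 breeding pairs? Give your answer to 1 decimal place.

A = (K − N₀)/N₀ = (4260 − 501)/501 = 7.503.
Solve 4260/(1 + 7.503·e^(−0.07t)) = 3531: 1 + 7.503·e^(−0.07t) = 1.2065, so e^(−0.07t) = 0.0275166.
−0.07·t = ln(0.0275166) = -3.593, so t = 3.593/0.07 = 51.328.

51.3 years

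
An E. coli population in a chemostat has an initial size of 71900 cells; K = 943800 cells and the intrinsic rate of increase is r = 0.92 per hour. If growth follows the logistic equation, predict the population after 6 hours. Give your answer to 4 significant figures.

A = (K − N₀)/N₀ = (943800 − 71900)/71900 = 12.127.
N(t) = K/(1 + A·e^(−rt)) = 943800/(1 + 12.127×e^(−0.92×6)).
e^(−5.52) = 0.0040058; denominator = 1 + 12.127×0.0040058 = 1.0486.
N = 943800/1.0486 = 900077.

900100 cells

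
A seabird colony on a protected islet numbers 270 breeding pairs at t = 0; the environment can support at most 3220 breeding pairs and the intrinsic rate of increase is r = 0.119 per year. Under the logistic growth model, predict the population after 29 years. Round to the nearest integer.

A = (K − N₀)/N₀ = (3220 − 270)/270 = 10.926.
N(t) = K/(1 + A·e^(−rt)) = 3220/(1 + 10.926×e^(−0.119×29)).
e^(−3.451) = 0.031714; denominator = 1 + 10.926×0.031714 = 1.3465.
N = 3220/1.3465 = 2391.38.

2391 breeding pairs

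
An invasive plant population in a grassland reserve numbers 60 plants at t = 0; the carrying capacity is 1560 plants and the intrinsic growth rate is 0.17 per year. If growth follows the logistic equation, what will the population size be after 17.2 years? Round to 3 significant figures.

A = (K − N₀)/N₀ = (1560 − 60)/60 = 25.
N(t) = K/(1 + A·e^(−rt)) = 1560/(1 + 25×e^(−0.17×17.2)).
e^(−2.924) = 0.053718; denominator = 1 + 25×0.053718 = 2.343.
N = 1560/2.343 = 665.825.

666 plants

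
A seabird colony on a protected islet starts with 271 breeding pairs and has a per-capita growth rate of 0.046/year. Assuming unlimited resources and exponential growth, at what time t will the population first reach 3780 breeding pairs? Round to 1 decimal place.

Set N₀·e^(rt) = 3780: e^(0.046·t) = 3780/271 = 13.948.
0.046·t = ln(13.948) = 2.6354, so t = 2.6354/0.046 = 57.29.

57.3 years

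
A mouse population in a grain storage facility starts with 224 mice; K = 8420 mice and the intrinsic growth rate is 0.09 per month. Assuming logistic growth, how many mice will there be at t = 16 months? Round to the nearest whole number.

A = (K − N₀)/N₀ = (8420 − 224)/224 = 36.589.
N(t) = K/(1 + A·e^(−rt)) = 8420/(1 + 36.589×e^(−0.09×16)).
e^(−1.44) = 0.23693; denominator = 1 + 36.589×0.23693 = 9.669.
N = 8420/9.669 = 870.823.

871 mice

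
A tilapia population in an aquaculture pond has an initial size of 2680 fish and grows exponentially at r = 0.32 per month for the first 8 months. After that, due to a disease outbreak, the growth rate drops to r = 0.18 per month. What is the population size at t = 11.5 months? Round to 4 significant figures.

65090 fish

Phase 1: N(8) = 2680·e^(0.32×8) = 2680·e^2.56 = 34668.
Phase 2 runs for 11.5 − 8 = 3.5 months at r = 0.18.
N(11.5) = 34668·e^(0.18×3.5) = 34668·e^0.63 = 65093.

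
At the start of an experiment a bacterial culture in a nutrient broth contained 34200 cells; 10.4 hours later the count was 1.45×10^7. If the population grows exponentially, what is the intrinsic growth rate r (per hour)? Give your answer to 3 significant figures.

From N(t) = N₀·e^(rt): e^(r·10.4) = 1.45×10^7/34200 = 423.98.
r·10.4 = ln(423.98) = 6.0497, so r = 6.0497/10.4 = 0.5817.

0.582 per hour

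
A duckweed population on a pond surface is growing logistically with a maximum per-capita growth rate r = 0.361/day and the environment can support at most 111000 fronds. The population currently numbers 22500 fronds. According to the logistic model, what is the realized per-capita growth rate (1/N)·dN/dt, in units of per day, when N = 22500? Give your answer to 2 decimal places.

(1/N)·dN/dt = r(1 − N/K) = 0.361 × (1 − 22500/111000).
= 0.361 × 0.7973 = 0.28782.

0.29 per day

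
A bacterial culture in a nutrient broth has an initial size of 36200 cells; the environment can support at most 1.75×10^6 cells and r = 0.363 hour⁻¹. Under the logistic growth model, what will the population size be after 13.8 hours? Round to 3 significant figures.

A = (K − N₀)/N₀ = (1.75×10^6 − 36200)/36200 = 47.343.
N(t) = K/(1 + A·e^(−rt)) = 1.75×10^6/(1 + 47.343×e^(−0.363×13.8)).
e^(−5.009) = 0.0066749; denominator = 1 + 47.343×0.0066749 = 1.316.
N = 1.75×10^6/1.316 = 1.32978×10^6.

1330000 cells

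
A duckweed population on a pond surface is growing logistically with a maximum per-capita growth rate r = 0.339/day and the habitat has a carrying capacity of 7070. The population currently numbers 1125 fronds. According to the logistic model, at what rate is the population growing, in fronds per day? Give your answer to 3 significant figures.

dN/dt = rN(1 − N/K) = 0.339 × 1125 × (1 − 1125/7070).
1 − 1125/7070 = 0.84088; dN/dt = 0.339 × 1125 × 0.84088 = 320.69.

321 fronds per day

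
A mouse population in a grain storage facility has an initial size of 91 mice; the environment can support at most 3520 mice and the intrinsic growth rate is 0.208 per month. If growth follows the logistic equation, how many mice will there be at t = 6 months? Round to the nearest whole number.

298 mice

A = (K − N₀)/N₀ = (3520 − 91)/91 = 37.681.
N(t) = K/(1 + A·e^(−rt)) = 3520/(1 + 37.681×e^(−0.208×6)).
e^(−1.248) = 0.28708; denominator = 1 + 37.681×0.28708 = 11.817.
N = 3520/11.817 = 297.864.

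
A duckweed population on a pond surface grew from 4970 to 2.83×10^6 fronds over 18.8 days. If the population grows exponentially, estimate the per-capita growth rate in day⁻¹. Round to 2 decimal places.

0.34 per day

From N(t) = N₀·e^(rt): e^(r·18.8) = 2.83×10^6/4970 = 569.42.
r·18.8 = ln(569.42) = 6.3446, so r = 6.3446/18.8 = 0.33748.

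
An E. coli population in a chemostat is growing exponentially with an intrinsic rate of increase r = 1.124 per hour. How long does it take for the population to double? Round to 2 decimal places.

0.62 hours

Doubling time t_d = ln(2)/r = 0.6931/1.124 = 0.61668.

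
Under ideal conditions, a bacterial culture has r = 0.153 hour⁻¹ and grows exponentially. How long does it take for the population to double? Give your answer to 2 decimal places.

Doubling time t_d = ln(2)/r = 0.6931/0.153 = 4.5304.

4.53 hours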